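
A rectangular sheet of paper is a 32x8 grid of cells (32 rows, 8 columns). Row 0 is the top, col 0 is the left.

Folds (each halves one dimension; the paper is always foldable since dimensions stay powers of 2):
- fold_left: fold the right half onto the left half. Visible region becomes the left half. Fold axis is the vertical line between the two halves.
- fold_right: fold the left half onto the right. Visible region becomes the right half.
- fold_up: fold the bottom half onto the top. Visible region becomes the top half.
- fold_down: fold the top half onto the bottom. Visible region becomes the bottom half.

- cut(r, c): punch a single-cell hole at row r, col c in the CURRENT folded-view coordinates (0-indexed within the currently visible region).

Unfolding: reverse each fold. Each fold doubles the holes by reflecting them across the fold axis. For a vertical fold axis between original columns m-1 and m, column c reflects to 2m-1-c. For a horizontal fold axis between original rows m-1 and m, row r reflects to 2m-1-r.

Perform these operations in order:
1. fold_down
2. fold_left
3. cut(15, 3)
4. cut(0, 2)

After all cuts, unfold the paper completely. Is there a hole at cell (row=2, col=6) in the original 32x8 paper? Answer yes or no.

Op 1 fold_down: fold axis h@16; visible region now rows[16,32) x cols[0,8) = 16x8
Op 2 fold_left: fold axis v@4; visible region now rows[16,32) x cols[0,4) = 16x4
Op 3 cut(15, 3): punch at orig (31,3); cuts so far [(31, 3)]; region rows[16,32) x cols[0,4) = 16x4
Op 4 cut(0, 2): punch at orig (16,2); cuts so far [(16, 2), (31, 3)]; region rows[16,32) x cols[0,4) = 16x4
Unfold 1 (reflect across v@4): 4 holes -> [(16, 2), (16, 5), (31, 3), (31, 4)]
Unfold 2 (reflect across h@16): 8 holes -> [(0, 3), (0, 4), (15, 2), (15, 5), (16, 2), (16, 5), (31, 3), (31, 4)]
Holes: [(0, 3), (0, 4), (15, 2), (15, 5), (16, 2), (16, 5), (31, 3), (31, 4)]

Answer: no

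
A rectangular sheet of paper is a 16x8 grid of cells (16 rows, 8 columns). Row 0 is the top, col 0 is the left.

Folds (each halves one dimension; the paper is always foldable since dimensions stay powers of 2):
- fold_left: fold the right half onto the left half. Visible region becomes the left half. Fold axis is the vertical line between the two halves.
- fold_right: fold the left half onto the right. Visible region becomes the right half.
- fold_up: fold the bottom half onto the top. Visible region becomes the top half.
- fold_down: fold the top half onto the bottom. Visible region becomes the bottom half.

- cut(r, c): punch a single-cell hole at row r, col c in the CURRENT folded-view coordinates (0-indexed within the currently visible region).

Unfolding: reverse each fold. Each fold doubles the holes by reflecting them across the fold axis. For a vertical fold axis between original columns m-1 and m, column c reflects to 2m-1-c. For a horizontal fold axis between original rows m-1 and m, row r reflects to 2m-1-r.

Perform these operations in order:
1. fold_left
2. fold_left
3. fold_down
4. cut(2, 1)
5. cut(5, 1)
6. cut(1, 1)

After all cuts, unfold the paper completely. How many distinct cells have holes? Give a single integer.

Op 1 fold_left: fold axis v@4; visible region now rows[0,16) x cols[0,4) = 16x4
Op 2 fold_left: fold axis v@2; visible region now rows[0,16) x cols[0,2) = 16x2
Op 3 fold_down: fold axis h@8; visible region now rows[8,16) x cols[0,2) = 8x2
Op 4 cut(2, 1): punch at orig (10,1); cuts so far [(10, 1)]; region rows[8,16) x cols[0,2) = 8x2
Op 5 cut(5, 1): punch at orig (13,1); cuts so far [(10, 1), (13, 1)]; region rows[8,16) x cols[0,2) = 8x2
Op 6 cut(1, 1): punch at orig (9,1); cuts so far [(9, 1), (10, 1), (13, 1)]; region rows[8,16) x cols[0,2) = 8x2
Unfold 1 (reflect across h@8): 6 holes -> [(2, 1), (5, 1), (6, 1), (9, 1), (10, 1), (13, 1)]
Unfold 2 (reflect across v@2): 12 holes -> [(2, 1), (2, 2), (5, 1), (5, 2), (6, 1), (6, 2), (9, 1), (9, 2), (10, 1), (10, 2), (13, 1), (13, 2)]
Unfold 3 (reflect across v@4): 24 holes -> [(2, 1), (2, 2), (2, 5), (2, 6), (5, 1), (5, 2), (5, 5), (5, 6), (6, 1), (6, 2), (6, 5), (6, 6), (9, 1), (9, 2), (9, 5), (9, 6), (10, 1), (10, 2), (10, 5), (10, 6), (13, 1), (13, 2), (13, 5), (13, 6)]

Answer: 24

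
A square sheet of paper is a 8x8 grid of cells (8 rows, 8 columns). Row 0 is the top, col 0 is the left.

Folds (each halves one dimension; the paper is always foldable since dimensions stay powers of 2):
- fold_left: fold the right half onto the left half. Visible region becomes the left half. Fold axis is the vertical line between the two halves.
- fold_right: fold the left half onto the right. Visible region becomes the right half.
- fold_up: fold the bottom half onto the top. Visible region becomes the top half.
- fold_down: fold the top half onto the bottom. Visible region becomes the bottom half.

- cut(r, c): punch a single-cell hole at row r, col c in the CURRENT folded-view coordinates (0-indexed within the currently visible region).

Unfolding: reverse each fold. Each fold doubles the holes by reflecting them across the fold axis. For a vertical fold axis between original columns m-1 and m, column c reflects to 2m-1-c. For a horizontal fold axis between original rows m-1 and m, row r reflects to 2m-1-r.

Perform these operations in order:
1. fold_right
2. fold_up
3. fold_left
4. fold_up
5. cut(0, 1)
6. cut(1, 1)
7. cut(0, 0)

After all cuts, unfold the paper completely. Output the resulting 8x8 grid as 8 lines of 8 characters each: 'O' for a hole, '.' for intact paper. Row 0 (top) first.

Answer: OOOOOOOO
.OO..OO.
.OO..OO.
OOOOOOOO
OOOOOOOO
.OO..OO.
.OO..OO.
OOOOOOOO

Derivation:
Op 1 fold_right: fold axis v@4; visible region now rows[0,8) x cols[4,8) = 8x4
Op 2 fold_up: fold axis h@4; visible region now rows[0,4) x cols[4,8) = 4x4
Op 3 fold_left: fold axis v@6; visible region now rows[0,4) x cols[4,6) = 4x2
Op 4 fold_up: fold axis h@2; visible region now rows[0,2) x cols[4,6) = 2x2
Op 5 cut(0, 1): punch at orig (0,5); cuts so far [(0, 5)]; region rows[0,2) x cols[4,6) = 2x2
Op 6 cut(1, 1): punch at orig (1,5); cuts so far [(0, 5), (1, 5)]; region rows[0,2) x cols[4,6) = 2x2
Op 7 cut(0, 0): punch at orig (0,4); cuts so far [(0, 4), (0, 5), (1, 5)]; region rows[0,2) x cols[4,6) = 2x2
Unfold 1 (reflect across h@2): 6 holes -> [(0, 4), (0, 5), (1, 5), (2, 5), (3, 4), (3, 5)]
Unfold 2 (reflect across v@6): 12 holes -> [(0, 4), (0, 5), (0, 6), (0, 7), (1, 5), (1, 6), (2, 5), (2, 6), (3, 4), (3, 5), (3, 6), (3, 7)]
Unfold 3 (reflect across h@4): 24 holes -> [(0, 4), (0, 5), (0, 6), (0, 7), (1, 5), (1, 6), (2, 5), (2, 6), (3, 4), (3, 5), (3, 6), (3, 7), (4, 4), (4, 5), (4, 6), (4, 7), (5, 5), (5, 6), (6, 5), (6, 6), (7, 4), (7, 5), (7, 6), (7, 7)]
Unfold 4 (reflect across v@4): 48 holes -> [(0, 0), (0, 1), (0, 2), (0, 3), (0, 4), (0, 5), (0, 6), (0, 7), (1, 1), (1, 2), (1, 5), (1, 6), (2, 1), (2, 2), (2, 5), (2, 6), (3, 0), (3, 1), (3, 2), (3, 3), (3, 4), (3, 5), (3, 6), (3, 7), (4, 0), (4, 1), (4, 2), (4, 3), (4, 4), (4, 5), (4, 6), (4, 7), (5, 1), (5, 2), (5, 5), (5, 6), (6, 1), (6, 2), (6, 5), (6, 6), (7, 0), (7, 1), (7, 2), (7, 3), (7, 4), (7, 5), (7, 6), (7, 7)]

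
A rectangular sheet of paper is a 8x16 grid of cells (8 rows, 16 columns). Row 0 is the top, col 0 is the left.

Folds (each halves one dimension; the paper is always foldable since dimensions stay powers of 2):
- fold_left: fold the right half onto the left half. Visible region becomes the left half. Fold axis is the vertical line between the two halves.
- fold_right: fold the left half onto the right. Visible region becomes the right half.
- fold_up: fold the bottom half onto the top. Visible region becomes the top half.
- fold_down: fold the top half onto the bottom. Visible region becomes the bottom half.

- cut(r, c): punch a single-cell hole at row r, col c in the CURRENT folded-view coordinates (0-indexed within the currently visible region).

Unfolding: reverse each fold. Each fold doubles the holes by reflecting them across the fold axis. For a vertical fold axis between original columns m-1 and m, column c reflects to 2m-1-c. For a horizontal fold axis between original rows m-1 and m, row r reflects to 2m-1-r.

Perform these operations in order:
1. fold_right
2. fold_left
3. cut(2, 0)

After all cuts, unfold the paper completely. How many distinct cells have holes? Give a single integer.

Op 1 fold_right: fold axis v@8; visible region now rows[0,8) x cols[8,16) = 8x8
Op 2 fold_left: fold axis v@12; visible region now rows[0,8) x cols[8,12) = 8x4
Op 3 cut(2, 0): punch at orig (2,8); cuts so far [(2, 8)]; region rows[0,8) x cols[8,12) = 8x4
Unfold 1 (reflect across v@12): 2 holes -> [(2, 8), (2, 15)]
Unfold 2 (reflect across v@8): 4 holes -> [(2, 0), (2, 7), (2, 8), (2, 15)]

Answer: 4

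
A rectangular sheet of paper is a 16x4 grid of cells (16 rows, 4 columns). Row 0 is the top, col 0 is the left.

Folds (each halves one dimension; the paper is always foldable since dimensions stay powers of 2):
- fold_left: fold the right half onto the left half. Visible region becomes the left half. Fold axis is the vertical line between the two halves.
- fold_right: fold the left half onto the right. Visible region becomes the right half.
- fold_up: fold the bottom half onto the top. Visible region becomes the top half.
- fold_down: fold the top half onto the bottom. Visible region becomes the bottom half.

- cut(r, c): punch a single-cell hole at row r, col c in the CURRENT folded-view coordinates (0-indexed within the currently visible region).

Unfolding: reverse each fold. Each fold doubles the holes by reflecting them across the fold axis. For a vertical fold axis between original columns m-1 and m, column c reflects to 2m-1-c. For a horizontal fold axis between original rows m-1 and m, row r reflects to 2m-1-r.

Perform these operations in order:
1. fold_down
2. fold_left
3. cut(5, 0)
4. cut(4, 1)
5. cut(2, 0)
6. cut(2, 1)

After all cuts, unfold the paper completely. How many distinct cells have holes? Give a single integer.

Op 1 fold_down: fold axis h@8; visible region now rows[8,16) x cols[0,4) = 8x4
Op 2 fold_left: fold axis v@2; visible region now rows[8,16) x cols[0,2) = 8x2
Op 3 cut(5, 0): punch at orig (13,0); cuts so far [(13, 0)]; region rows[8,16) x cols[0,2) = 8x2
Op 4 cut(4, 1): punch at orig (12,1); cuts so far [(12, 1), (13, 0)]; region rows[8,16) x cols[0,2) = 8x2
Op 5 cut(2, 0): punch at orig (10,0); cuts so far [(10, 0), (12, 1), (13, 0)]; region rows[8,16) x cols[0,2) = 8x2
Op 6 cut(2, 1): punch at orig (10,1); cuts so far [(10, 0), (10, 1), (12, 1), (13, 0)]; region rows[8,16) x cols[0,2) = 8x2
Unfold 1 (reflect across v@2): 8 holes -> [(10, 0), (10, 1), (10, 2), (10, 3), (12, 1), (12, 2), (13, 0), (13, 3)]
Unfold 2 (reflect across h@8): 16 holes -> [(2, 0), (2, 3), (3, 1), (3, 2), (5, 0), (5, 1), (5, 2), (5, 3), (10, 0), (10, 1), (10, 2), (10, 3), (12, 1), (12, 2), (13, 0), (13, 3)]

Answer: 16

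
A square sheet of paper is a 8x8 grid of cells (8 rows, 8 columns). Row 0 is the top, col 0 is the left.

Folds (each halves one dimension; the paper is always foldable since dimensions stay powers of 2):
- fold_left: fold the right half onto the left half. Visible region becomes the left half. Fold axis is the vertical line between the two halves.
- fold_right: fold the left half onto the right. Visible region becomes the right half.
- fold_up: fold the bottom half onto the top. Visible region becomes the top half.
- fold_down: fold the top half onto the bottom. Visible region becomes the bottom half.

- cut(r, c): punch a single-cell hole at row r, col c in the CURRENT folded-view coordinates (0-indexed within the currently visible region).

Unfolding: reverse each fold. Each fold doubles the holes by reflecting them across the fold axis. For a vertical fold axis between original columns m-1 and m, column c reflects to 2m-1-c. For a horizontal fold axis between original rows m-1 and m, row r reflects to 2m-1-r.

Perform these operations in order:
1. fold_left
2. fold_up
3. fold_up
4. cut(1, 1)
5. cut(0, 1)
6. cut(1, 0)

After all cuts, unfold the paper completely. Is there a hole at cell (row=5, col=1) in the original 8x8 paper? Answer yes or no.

Answer: yes

Derivation:
Op 1 fold_left: fold axis v@4; visible region now rows[0,8) x cols[0,4) = 8x4
Op 2 fold_up: fold axis h@4; visible region now rows[0,4) x cols[0,4) = 4x4
Op 3 fold_up: fold axis h@2; visible region now rows[0,2) x cols[0,4) = 2x4
Op 4 cut(1, 1): punch at orig (1,1); cuts so far [(1, 1)]; region rows[0,2) x cols[0,4) = 2x4
Op 5 cut(0, 1): punch at orig (0,1); cuts so far [(0, 1), (1, 1)]; region rows[0,2) x cols[0,4) = 2x4
Op 6 cut(1, 0): punch at orig (1,0); cuts so far [(0, 1), (1, 0), (1, 1)]; region rows[0,2) x cols[0,4) = 2x4
Unfold 1 (reflect across h@2): 6 holes -> [(0, 1), (1, 0), (1, 1), (2, 0), (2, 1), (3, 1)]
Unfold 2 (reflect across h@4): 12 holes -> [(0, 1), (1, 0), (1, 1), (2, 0), (2, 1), (3, 1), (4, 1), (5, 0), (5, 1), (6, 0), (6, 1), (7, 1)]
Unfold 3 (reflect across v@4): 24 holes -> [(0, 1), (0, 6), (1, 0), (1, 1), (1, 6), (1, 7), (2, 0), (2, 1), (2, 6), (2, 7), (3, 1), (3, 6), (4, 1), (4, 6), (5, 0), (5, 1), (5, 6), (5, 7), (6, 0), (6, 1), (6, 6), (6, 7), (7, 1), (7, 6)]
Holes: [(0, 1), (0, 6), (1, 0), (1, 1), (1, 6), (1, 7), (2, 0), (2, 1), (2, 6), (2, 7), (3, 1), (3, 6), (4, 1), (4, 6), (5, 0), (5, 1), (5, 6), (5, 7), (6, 0), (6, 1), (6, 6), (6, 7), (7, 1), (7, 6)]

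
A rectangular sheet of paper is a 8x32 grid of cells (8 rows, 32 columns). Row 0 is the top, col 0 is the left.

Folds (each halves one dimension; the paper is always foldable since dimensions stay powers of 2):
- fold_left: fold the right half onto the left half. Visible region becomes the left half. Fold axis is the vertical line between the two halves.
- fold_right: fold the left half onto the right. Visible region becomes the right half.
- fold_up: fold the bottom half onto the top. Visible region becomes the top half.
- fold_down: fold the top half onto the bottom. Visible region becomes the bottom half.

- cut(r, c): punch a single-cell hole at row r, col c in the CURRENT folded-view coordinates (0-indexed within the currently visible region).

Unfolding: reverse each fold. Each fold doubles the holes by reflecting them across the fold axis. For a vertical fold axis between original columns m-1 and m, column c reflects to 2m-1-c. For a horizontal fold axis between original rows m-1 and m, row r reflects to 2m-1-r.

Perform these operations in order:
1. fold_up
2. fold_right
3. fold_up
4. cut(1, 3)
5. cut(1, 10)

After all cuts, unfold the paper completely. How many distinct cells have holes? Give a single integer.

Op 1 fold_up: fold axis h@4; visible region now rows[0,4) x cols[0,32) = 4x32
Op 2 fold_right: fold axis v@16; visible region now rows[0,4) x cols[16,32) = 4x16
Op 3 fold_up: fold axis h@2; visible region now rows[0,2) x cols[16,32) = 2x16
Op 4 cut(1, 3): punch at orig (1,19); cuts so far [(1, 19)]; region rows[0,2) x cols[16,32) = 2x16
Op 5 cut(1, 10): punch at orig (1,26); cuts so far [(1, 19), (1, 26)]; region rows[0,2) x cols[16,32) = 2x16
Unfold 1 (reflect across h@2): 4 holes -> [(1, 19), (1, 26), (2, 19), (2, 26)]
Unfold 2 (reflect across v@16): 8 holes -> [(1, 5), (1, 12), (1, 19), (1, 26), (2, 5), (2, 12), (2, 19), (2, 26)]
Unfold 3 (reflect across h@4): 16 holes -> [(1, 5), (1, 12), (1, 19), (1, 26), (2, 5), (2, 12), (2, 19), (2, 26), (5, 5), (5, 12), (5, 19), (5, 26), (6, 5), (6, 12), (6, 19), (6, 26)]

Answer: 16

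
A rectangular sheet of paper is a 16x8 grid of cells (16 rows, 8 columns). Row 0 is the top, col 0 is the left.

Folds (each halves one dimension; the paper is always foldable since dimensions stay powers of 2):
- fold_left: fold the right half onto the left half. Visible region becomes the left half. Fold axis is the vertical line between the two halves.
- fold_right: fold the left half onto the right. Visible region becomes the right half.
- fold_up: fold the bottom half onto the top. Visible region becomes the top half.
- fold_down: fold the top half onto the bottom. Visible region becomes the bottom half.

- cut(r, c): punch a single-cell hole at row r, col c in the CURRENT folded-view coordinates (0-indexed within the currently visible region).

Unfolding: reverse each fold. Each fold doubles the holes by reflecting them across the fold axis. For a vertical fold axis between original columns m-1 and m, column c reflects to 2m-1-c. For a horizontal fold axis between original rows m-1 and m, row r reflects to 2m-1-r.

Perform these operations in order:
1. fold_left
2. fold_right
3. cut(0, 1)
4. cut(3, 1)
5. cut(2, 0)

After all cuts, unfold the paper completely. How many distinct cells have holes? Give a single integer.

Op 1 fold_left: fold axis v@4; visible region now rows[0,16) x cols[0,4) = 16x4
Op 2 fold_right: fold axis v@2; visible region now rows[0,16) x cols[2,4) = 16x2
Op 3 cut(0, 1): punch at orig (0,3); cuts so far [(0, 3)]; region rows[0,16) x cols[2,4) = 16x2
Op 4 cut(3, 1): punch at orig (3,3); cuts so far [(0, 3), (3, 3)]; region rows[0,16) x cols[2,4) = 16x2
Op 5 cut(2, 0): punch at orig (2,2); cuts so far [(0, 3), (2, 2), (3, 3)]; region rows[0,16) x cols[2,4) = 16x2
Unfold 1 (reflect across v@2): 6 holes -> [(0, 0), (0, 3), (2, 1), (2, 2), (3, 0), (3, 3)]
Unfold 2 (reflect across v@4): 12 holes -> [(0, 0), (0, 3), (0, 4), (0, 7), (2, 1), (2, 2), (2, 5), (2, 6), (3, 0), (3, 3), (3, 4), (3, 7)]

Answer: 12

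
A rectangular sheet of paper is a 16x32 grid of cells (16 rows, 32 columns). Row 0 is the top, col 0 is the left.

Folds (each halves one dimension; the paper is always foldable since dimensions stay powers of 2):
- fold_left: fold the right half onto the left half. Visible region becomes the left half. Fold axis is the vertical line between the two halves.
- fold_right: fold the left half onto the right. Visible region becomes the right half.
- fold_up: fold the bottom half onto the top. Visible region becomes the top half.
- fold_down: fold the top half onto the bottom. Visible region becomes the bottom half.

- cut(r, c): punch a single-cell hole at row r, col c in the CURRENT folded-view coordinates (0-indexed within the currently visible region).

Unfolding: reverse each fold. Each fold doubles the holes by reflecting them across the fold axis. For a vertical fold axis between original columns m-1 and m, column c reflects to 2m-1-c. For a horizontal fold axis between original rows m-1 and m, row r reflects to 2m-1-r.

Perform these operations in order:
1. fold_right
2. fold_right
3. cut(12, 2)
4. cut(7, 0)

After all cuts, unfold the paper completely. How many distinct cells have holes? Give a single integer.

Answer: 8

Derivation:
Op 1 fold_right: fold axis v@16; visible region now rows[0,16) x cols[16,32) = 16x16
Op 2 fold_right: fold axis v@24; visible region now rows[0,16) x cols[24,32) = 16x8
Op 3 cut(12, 2): punch at orig (12,26); cuts so far [(12, 26)]; region rows[0,16) x cols[24,32) = 16x8
Op 4 cut(7, 0): punch at orig (7,24); cuts so far [(7, 24), (12, 26)]; region rows[0,16) x cols[24,32) = 16x8
Unfold 1 (reflect across v@24): 4 holes -> [(7, 23), (7, 24), (12, 21), (12, 26)]
Unfold 2 (reflect across v@16): 8 holes -> [(7, 7), (7, 8), (7, 23), (7, 24), (12, 5), (12, 10), (12, 21), (12, 26)]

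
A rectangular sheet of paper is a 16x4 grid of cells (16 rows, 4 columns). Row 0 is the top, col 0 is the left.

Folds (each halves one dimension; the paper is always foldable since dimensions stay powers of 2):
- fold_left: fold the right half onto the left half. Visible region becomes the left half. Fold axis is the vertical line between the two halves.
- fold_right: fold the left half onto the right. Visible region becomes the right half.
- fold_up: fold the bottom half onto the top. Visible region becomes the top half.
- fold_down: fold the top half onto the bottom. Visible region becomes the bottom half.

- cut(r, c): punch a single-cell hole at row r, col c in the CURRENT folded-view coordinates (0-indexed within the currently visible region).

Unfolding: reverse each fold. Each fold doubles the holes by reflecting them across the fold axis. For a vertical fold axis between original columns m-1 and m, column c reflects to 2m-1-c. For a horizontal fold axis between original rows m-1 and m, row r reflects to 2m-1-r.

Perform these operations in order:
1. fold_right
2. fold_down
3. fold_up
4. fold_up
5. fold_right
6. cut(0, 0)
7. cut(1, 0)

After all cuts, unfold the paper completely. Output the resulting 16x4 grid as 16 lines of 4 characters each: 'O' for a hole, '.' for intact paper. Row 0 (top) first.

Op 1 fold_right: fold axis v@2; visible region now rows[0,16) x cols[2,4) = 16x2
Op 2 fold_down: fold axis h@8; visible region now rows[8,16) x cols[2,4) = 8x2
Op 3 fold_up: fold axis h@12; visible region now rows[8,12) x cols[2,4) = 4x2
Op 4 fold_up: fold axis h@10; visible region now rows[8,10) x cols[2,4) = 2x2
Op 5 fold_right: fold axis v@3; visible region now rows[8,10) x cols[3,4) = 2x1
Op 6 cut(0, 0): punch at orig (8,3); cuts so far [(8, 3)]; region rows[8,10) x cols[3,4) = 2x1
Op 7 cut(1, 0): punch at orig (9,3); cuts so far [(8, 3), (9, 3)]; region rows[8,10) x cols[3,4) = 2x1
Unfold 1 (reflect across v@3): 4 holes -> [(8, 2), (8, 3), (9, 2), (9, 3)]
Unfold 2 (reflect across h@10): 8 holes -> [(8, 2), (8, 3), (9, 2), (9, 3), (10, 2), (10, 3), (11, 2), (11, 3)]
Unfold 3 (reflect across h@12): 16 holes -> [(8, 2), (8, 3), (9, 2), (9, 3), (10, 2), (10, 3), (11, 2), (11, 3), (12, 2), (12, 3), (13, 2), (13, 3), (14, 2), (14, 3), (15, 2), (15, 3)]
Unfold 4 (reflect across h@8): 32 holes -> [(0, 2), (0, 3), (1, 2), (1, 3), (2, 2), (2, 3), (3, 2), (3, 3), (4, 2), (4, 3), (5, 2), (5, 3), (6, 2), (6, 3), (7, 2), (7, 3), (8, 2), (8, 3), (9, 2), (9, 3), (10, 2), (10, 3), (11, 2), (11, 3), (12, 2), (12, 3), (13, 2), (13, 3), (14, 2), (14, 3), (15, 2), (15, 3)]
Unfold 5 (reflect across v@2): 64 holes -> [(0, 0), (0, 1), (0, 2), (0, 3), (1, 0), (1, 1), (1, 2), (1, 3), (2, 0), (2, 1), (2, 2), (2, 3), (3, 0), (3, 1), (3, 2), (3, 3), (4, 0), (4, 1), (4, 2), (4, 3), (5, 0), (5, 1), (5, 2), (5, 3), (6, 0), (6, 1), (6, 2), (6, 3), (7, 0), (7, 1), (7, 2), (7, 3), (8, 0), (8, 1), (8, 2), (8, 3), (9, 0), (9, 1), (9, 2), (9, 3), (10, 0), (10, 1), (10, 2), (10, 3), (11, 0), (11, 1), (11, 2), (11, 3), (12, 0), (12, 1), (12, 2), (12, 3), (13, 0), (13, 1), (13, 2), (13, 3), (14, 0), (14, 1), (14, 2), (14, 3), (15, 0), (15, 1), (15, 2), (15, 3)]

Answer: OOOO
OOOO
OOOO
OOOO
OOOO
OOOO
OOOO
OOOO
OOOO
OOOO
OOOO
OOOO
OOOO
OOOO
OOOO
OOOO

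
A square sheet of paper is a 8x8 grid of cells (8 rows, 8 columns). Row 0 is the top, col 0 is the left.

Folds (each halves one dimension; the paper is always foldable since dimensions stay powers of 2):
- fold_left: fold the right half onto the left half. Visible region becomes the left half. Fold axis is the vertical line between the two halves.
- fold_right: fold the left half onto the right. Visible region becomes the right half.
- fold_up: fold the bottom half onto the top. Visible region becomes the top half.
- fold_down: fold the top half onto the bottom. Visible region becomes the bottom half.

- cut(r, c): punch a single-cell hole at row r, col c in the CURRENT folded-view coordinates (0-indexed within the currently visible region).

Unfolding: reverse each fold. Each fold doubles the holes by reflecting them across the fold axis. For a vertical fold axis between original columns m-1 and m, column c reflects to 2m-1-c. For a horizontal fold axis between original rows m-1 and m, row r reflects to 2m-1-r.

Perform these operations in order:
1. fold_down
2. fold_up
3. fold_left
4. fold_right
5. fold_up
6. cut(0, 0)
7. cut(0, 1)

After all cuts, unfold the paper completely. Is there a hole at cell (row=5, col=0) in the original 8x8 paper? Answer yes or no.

Answer: yes

Derivation:
Op 1 fold_down: fold axis h@4; visible region now rows[4,8) x cols[0,8) = 4x8
Op 2 fold_up: fold axis h@6; visible region now rows[4,6) x cols[0,8) = 2x8
Op 3 fold_left: fold axis v@4; visible region now rows[4,6) x cols[0,4) = 2x4
Op 4 fold_right: fold axis v@2; visible region now rows[4,6) x cols[2,4) = 2x2
Op 5 fold_up: fold axis h@5; visible region now rows[4,5) x cols[2,4) = 1x2
Op 6 cut(0, 0): punch at orig (4,2); cuts so far [(4, 2)]; region rows[4,5) x cols[2,4) = 1x2
Op 7 cut(0, 1): punch at orig (4,3); cuts so far [(4, 2), (4, 3)]; region rows[4,5) x cols[2,4) = 1x2
Unfold 1 (reflect across h@5): 4 holes -> [(4, 2), (4, 3), (5, 2), (5, 3)]
Unfold 2 (reflect across v@2): 8 holes -> [(4, 0), (4, 1), (4, 2), (4, 3), (5, 0), (5, 1), (5, 2), (5, 3)]
Unfold 3 (reflect across v@4): 16 holes -> [(4, 0), (4, 1), (4, 2), (4, 3), (4, 4), (4, 5), (4, 6), (4, 7), (5, 0), (5, 1), (5, 2), (5, 3), (5, 4), (5, 5), (5, 6), (5, 7)]
Unfold 4 (reflect across h@6): 32 holes -> [(4, 0), (4, 1), (4, 2), (4, 3), (4, 4), (4, 5), (4, 6), (4, 7), (5, 0), (5, 1), (5, 2), (5, 3), (5, 4), (5, 5), (5, 6), (5, 7), (6, 0), (6, 1), (6, 2), (6, 3), (6, 4), (6, 5), (6, 6), (6, 7), (7, 0), (7, 1), (7, 2), (7, 3), (7, 4), (7, 5), (7, 6), (7, 7)]
Unfold 5 (reflect across h@4): 64 holes -> [(0, 0), (0, 1), (0, 2), (0, 3), (0, 4), (0, 5), (0, 6), (0, 7), (1, 0), (1, 1), (1, 2), (1, 3), (1, 4), (1, 5), (1, 6), (1, 7), (2, 0), (2, 1), (2, 2), (2, 3), (2, 4), (2, 5), (2, 6), (2, 7), (3, 0), (3, 1), (3, 2), (3, 3), (3, 4), (3, 5), (3, 6), (3, 7), (4, 0), (4, 1), (4, 2), (4, 3), (4, 4), (4, 5), (4, 6), (4, 7), (5, 0), (5, 1), (5, 2), (5, 3), (5, 4), (5, 5), (5, 6), (5, 7), (6, 0), (6, 1), (6, 2), (6, 3), (6, 4), (6, 5), (6, 6), (6, 7), (7, 0), (7, 1), (7, 2), (7, 3), (7, 4), (7, 5), (7, 6), (7, 7)]
Holes: [(0, 0), (0, 1), (0, 2), (0, 3), (0, 4), (0, 5), (0, 6), (0, 7), (1, 0), (1, 1), (1, 2), (1, 3), (1, 4), (1, 5), (1, 6), (1, 7), (2, 0), (2, 1), (2, 2), (2, 3), (2, 4), (2, 5), (2, 6), (2, 7), (3, 0), (3, 1), (3, 2), (3, 3), (3, 4), (3, 5), (3, 6), (3, 7), (4, 0), (4, 1), (4, 2), (4, 3), (4, 4), (4, 5), (4, 6), (4, 7), (5, 0), (5, 1), (5, 2), (5, 3), (5, 4), (5, 5), (5, 6), (5, 7), (6, 0), (6, 1), (6, 2), (6, 3), (6, 4), (6, 5), (6, 6), (6, 7), (7, 0), (7, 1), (7, 2), (7, 3), (7, 4), (7, 5), (7, 6), (7, 7)]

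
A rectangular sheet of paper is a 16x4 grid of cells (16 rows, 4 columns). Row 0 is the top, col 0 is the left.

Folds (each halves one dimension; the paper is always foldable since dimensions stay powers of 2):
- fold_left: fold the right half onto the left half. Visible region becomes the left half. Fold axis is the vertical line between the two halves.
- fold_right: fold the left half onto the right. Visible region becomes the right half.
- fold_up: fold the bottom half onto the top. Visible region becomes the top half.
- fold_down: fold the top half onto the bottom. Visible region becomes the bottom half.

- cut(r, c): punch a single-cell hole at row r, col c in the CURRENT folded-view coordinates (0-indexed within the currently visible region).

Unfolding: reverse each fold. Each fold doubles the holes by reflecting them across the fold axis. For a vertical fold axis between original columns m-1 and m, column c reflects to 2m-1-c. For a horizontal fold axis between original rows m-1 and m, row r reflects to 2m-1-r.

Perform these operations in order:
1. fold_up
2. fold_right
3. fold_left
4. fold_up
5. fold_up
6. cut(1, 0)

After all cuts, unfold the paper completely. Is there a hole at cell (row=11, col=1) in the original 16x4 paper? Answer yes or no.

Answer: no

Derivation:
Op 1 fold_up: fold axis h@8; visible region now rows[0,8) x cols[0,4) = 8x4
Op 2 fold_right: fold axis v@2; visible region now rows[0,8) x cols[2,4) = 8x2
Op 3 fold_left: fold axis v@3; visible region now rows[0,8) x cols[2,3) = 8x1
Op 4 fold_up: fold axis h@4; visible region now rows[0,4) x cols[2,3) = 4x1
Op 5 fold_up: fold axis h@2; visible region now rows[0,2) x cols[2,3) = 2x1
Op 6 cut(1, 0): punch at orig (1,2); cuts so far [(1, 2)]; region rows[0,2) x cols[2,3) = 2x1
Unfold 1 (reflect across h@2): 2 holes -> [(1, 2), (2, 2)]
Unfold 2 (reflect across h@4): 4 holes -> [(1, 2), (2, 2), (5, 2), (6, 2)]
Unfold 3 (reflect across v@3): 8 holes -> [(1, 2), (1, 3), (2, 2), (2, 3), (5, 2), (5, 3), (6, 2), (6, 3)]
Unfold 4 (reflect across v@2): 16 holes -> [(1, 0), (1, 1), (1, 2), (1, 3), (2, 0), (2, 1), (2, 2), (2, 3), (5, 0), (5, 1), (5, 2), (5, 3), (6, 0), (6, 1), (6, 2), (6, 3)]
Unfold 5 (reflect across h@8): 32 holes -> [(1, 0), (1, 1), (1, 2), (1, 3), (2, 0), (2, 1), (2, 2), (2, 3), (5, 0), (5, 1), (5, 2), (5, 3), (6, 0), (6, 1), (6, 2), (6, 3), (9, 0), (9, 1), (9, 2), (9, 3), (10, 0), (10, 1), (10, 2), (10, 3), (13, 0), (13, 1), (13, 2), (13, 3), (14, 0), (14, 1), (14, 2), (14, 3)]
Holes: [(1, 0), (1, 1), (1, 2), (1, 3), (2, 0), (2, 1), (2, 2), (2, 3), (5, 0), (5, 1), (5, 2), (5, 3), (6, 0), (6, 1), (6, 2), (6, 3), (9, 0), (9, 1), (9, 2), (9, 3), (10, 0), (10, 1), (10, 2), (10, 3), (13, 0), (13, 1), (13, 2), (13, 3), (14, 0), (14, 1), (14, 2), (14, 3)]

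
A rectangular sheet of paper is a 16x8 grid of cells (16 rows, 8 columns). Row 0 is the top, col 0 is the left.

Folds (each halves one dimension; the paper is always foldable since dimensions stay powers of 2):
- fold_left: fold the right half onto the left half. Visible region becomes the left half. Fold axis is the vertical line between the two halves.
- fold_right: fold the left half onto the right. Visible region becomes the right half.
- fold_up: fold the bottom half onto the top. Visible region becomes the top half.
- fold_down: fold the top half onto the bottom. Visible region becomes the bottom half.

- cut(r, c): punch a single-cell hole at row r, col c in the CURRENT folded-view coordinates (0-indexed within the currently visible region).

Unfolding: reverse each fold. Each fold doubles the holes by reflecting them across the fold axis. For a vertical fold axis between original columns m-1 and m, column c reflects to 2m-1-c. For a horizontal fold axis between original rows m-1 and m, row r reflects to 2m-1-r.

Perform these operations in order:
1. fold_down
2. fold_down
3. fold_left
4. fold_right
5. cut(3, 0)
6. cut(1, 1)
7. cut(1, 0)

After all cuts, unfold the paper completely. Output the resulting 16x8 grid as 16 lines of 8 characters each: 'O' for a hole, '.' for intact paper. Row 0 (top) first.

Answer: .OO..OO.
........
OOOOOOOO
........
........
OOOOOOOO
........
.OO..OO.
.OO..OO.
........
OOOOOOOO
........
........
OOOOOOOO
........
.OO..OO.

Derivation:
Op 1 fold_down: fold axis h@8; visible region now rows[8,16) x cols[0,8) = 8x8
Op 2 fold_down: fold axis h@12; visible region now rows[12,16) x cols[0,8) = 4x8
Op 3 fold_left: fold axis v@4; visible region now rows[12,16) x cols[0,4) = 4x4
Op 4 fold_right: fold axis v@2; visible region now rows[12,16) x cols[2,4) = 4x2
Op 5 cut(3, 0): punch at orig (15,2); cuts so far [(15, 2)]; region rows[12,16) x cols[2,4) = 4x2
Op 6 cut(1, 1): punch at orig (13,3); cuts so far [(13, 3), (15, 2)]; region rows[12,16) x cols[2,4) = 4x2
Op 7 cut(1, 0): punch at orig (13,2); cuts so far [(13, 2), (13, 3), (15, 2)]; region rows[12,16) x cols[2,4) = 4x2
Unfold 1 (reflect across v@2): 6 holes -> [(13, 0), (13, 1), (13, 2), (13, 3), (15, 1), (15, 2)]
Unfold 2 (reflect across v@4): 12 holes -> [(13, 0), (13, 1), (13, 2), (13, 3), (13, 4), (13, 5), (13, 6), (13, 7), (15, 1), (15, 2), (15, 5), (15, 6)]
Unfold 3 (reflect across h@12): 24 holes -> [(8, 1), (8, 2), (8, 5), (8, 6), (10, 0), (10, 1), (10, 2), (10, 3), (10, 4), (10, 5), (10, 6), (10, 7), (13, 0), (13, 1), (13, 2), (13, 3), (13, 4), (13, 5), (13, 6), (13, 7), (15, 1), (15, 2), (15, 5), (15, 6)]
Unfold 4 (reflect across h@8): 48 holes -> [(0, 1), (0, 2), (0, 5), (0, 6), (2, 0), (2, 1), (2, 2), (2, 3), (2, 4), (2, 5), (2, 6), (2, 7), (5, 0), (5, 1), (5, 2), (5, 3), (5, 4), (5, 5), (5, 6), (5, 7), (7, 1), (7, 2), (7, 5), (7, 6), (8, 1), (8, 2), (8, 5), (8, 6), (10, 0), (10, 1), (10, 2), (10, 3), (10, 4), (10, 5), (10, 6), (10, 7), (13, 0), (13, 1), (13, 2), (13, 3), (13, 4), (13, 5), (13, 6), (13, 7), (15, 1), (15, 2), (15, 5), (15, 6)]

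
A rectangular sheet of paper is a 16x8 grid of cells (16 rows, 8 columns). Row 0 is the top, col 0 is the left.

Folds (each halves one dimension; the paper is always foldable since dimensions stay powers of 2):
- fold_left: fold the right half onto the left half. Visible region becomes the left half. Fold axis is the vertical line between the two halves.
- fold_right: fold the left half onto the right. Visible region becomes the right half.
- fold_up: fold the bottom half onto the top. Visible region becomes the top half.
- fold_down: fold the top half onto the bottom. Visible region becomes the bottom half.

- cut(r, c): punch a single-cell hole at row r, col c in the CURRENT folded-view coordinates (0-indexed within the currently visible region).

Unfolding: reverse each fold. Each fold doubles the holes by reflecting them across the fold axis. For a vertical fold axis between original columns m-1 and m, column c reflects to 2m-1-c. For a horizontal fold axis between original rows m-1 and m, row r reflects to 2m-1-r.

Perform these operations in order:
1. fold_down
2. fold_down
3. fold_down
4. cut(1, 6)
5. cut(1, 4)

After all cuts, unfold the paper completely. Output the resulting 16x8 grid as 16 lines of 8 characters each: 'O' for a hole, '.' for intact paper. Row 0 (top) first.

Op 1 fold_down: fold axis h@8; visible region now rows[8,16) x cols[0,8) = 8x8
Op 2 fold_down: fold axis h@12; visible region now rows[12,16) x cols[0,8) = 4x8
Op 3 fold_down: fold axis h@14; visible region now rows[14,16) x cols[0,8) = 2x8
Op 4 cut(1, 6): punch at orig (15,6); cuts so far [(15, 6)]; region rows[14,16) x cols[0,8) = 2x8
Op 5 cut(1, 4): punch at orig (15,4); cuts so far [(15, 4), (15, 6)]; region rows[14,16) x cols[0,8) = 2x8
Unfold 1 (reflect across h@14): 4 holes -> [(12, 4), (12, 6), (15, 4), (15, 6)]
Unfold 2 (reflect across h@12): 8 holes -> [(8, 4), (8, 6), (11, 4), (11, 6), (12, 4), (12, 6), (15, 4), (15, 6)]
Unfold 3 (reflect across h@8): 16 holes -> [(0, 4), (0, 6), (3, 4), (3, 6), (4, 4), (4, 6), (7, 4), (7, 6), (8, 4), (8, 6), (11, 4), (11, 6), (12, 4), (12, 6), (15, 4), (15, 6)]

Answer: ....O.O.
........
........
....O.O.
....O.O.
........
........
....O.O.
....O.O.
........
........
....O.O.
....O.O.
........
........
....O.O.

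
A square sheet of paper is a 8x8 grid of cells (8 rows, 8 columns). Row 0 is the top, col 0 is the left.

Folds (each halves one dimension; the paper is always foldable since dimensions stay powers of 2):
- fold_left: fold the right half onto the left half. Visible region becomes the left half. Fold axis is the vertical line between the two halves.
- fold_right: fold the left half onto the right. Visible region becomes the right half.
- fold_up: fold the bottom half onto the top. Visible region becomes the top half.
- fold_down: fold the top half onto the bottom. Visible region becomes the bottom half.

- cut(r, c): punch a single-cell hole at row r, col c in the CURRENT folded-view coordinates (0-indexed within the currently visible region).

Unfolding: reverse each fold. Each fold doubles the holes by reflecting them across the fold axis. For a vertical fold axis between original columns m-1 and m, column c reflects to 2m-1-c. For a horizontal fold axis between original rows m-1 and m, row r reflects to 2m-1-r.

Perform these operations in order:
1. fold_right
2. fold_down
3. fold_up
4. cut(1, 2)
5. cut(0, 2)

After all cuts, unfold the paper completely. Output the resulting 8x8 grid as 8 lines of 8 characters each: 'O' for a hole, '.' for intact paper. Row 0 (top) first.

Op 1 fold_right: fold axis v@4; visible region now rows[0,8) x cols[4,8) = 8x4
Op 2 fold_down: fold axis h@4; visible region now rows[4,8) x cols[4,8) = 4x4
Op 3 fold_up: fold axis h@6; visible region now rows[4,6) x cols[4,8) = 2x4
Op 4 cut(1, 2): punch at orig (5,6); cuts so far [(5, 6)]; region rows[4,6) x cols[4,8) = 2x4
Op 5 cut(0, 2): punch at orig (4,6); cuts so far [(4, 6), (5, 6)]; region rows[4,6) x cols[4,8) = 2x4
Unfold 1 (reflect across h@6): 4 holes -> [(4, 6), (5, 6), (6, 6), (7, 6)]
Unfold 2 (reflect across h@4): 8 holes -> [(0, 6), (1, 6), (2, 6), (3, 6), (4, 6), (5, 6), (6, 6), (7, 6)]
Unfold 3 (reflect across v@4): 16 holes -> [(0, 1), (0, 6), (1, 1), (1, 6), (2, 1), (2, 6), (3, 1), (3, 6), (4, 1), (4, 6), (5, 1), (5, 6), (6, 1), (6, 6), (7, 1), (7, 6)]

Answer: .O....O.
.O....O.
.O....O.
.O....O.
.O....O.
.O....O.
.O....O.
.O....O.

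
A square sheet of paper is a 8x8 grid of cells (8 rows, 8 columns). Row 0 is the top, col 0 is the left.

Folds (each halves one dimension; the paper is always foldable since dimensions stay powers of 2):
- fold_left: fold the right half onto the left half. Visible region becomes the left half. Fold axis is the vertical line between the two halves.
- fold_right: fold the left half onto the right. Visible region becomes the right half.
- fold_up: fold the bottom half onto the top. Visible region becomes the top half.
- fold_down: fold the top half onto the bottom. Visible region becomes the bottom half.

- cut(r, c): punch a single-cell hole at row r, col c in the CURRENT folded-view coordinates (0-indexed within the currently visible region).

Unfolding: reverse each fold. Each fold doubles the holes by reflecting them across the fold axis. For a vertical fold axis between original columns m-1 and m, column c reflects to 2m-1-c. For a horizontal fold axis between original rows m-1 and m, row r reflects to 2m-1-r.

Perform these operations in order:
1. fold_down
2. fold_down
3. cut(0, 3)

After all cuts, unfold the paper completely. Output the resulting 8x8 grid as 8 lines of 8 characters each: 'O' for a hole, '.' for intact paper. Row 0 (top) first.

Answer: ........
...O....
...O....
........
........
...O....
...O....
........

Derivation:
Op 1 fold_down: fold axis h@4; visible region now rows[4,8) x cols[0,8) = 4x8
Op 2 fold_down: fold axis h@6; visible region now rows[6,8) x cols[0,8) = 2x8
Op 3 cut(0, 3): punch at orig (6,3); cuts so far [(6, 3)]; region rows[6,8) x cols[0,8) = 2x8
Unfold 1 (reflect across h@6): 2 holes -> [(5, 3), (6, 3)]
Unfold 2 (reflect across h@4): 4 holes -> [(1, 3), (2, 3), (5, 3), (6, 3)]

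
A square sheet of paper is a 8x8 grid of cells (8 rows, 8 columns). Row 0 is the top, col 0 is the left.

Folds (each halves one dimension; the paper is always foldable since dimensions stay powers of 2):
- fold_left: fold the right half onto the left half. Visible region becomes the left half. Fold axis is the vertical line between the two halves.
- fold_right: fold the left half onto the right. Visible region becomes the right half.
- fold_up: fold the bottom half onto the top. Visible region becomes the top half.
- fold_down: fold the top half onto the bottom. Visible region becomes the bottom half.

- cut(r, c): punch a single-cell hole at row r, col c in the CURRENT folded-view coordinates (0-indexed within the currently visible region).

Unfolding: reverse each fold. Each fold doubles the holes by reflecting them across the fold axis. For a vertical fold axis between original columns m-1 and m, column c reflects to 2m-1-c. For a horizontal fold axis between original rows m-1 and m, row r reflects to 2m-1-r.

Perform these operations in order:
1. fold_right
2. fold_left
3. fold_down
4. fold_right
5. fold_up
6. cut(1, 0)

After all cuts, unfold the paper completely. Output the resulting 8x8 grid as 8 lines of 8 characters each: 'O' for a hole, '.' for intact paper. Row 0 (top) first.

Answer: ........
OOOOOOOO
OOOOOOOO
........
........
OOOOOOOO
OOOOOOOO
........

Derivation:
Op 1 fold_right: fold axis v@4; visible region now rows[0,8) x cols[4,8) = 8x4
Op 2 fold_left: fold axis v@6; visible region now rows[0,8) x cols[4,6) = 8x2
Op 3 fold_down: fold axis h@4; visible region now rows[4,8) x cols[4,6) = 4x2
Op 4 fold_right: fold axis v@5; visible region now rows[4,8) x cols[5,6) = 4x1
Op 5 fold_up: fold axis h@6; visible region now rows[4,6) x cols[5,6) = 2x1
Op 6 cut(1, 0): punch at orig (5,5); cuts so far [(5, 5)]; region rows[4,6) x cols[5,6) = 2x1
Unfold 1 (reflect across h@6): 2 holes -> [(5, 5), (6, 5)]
Unfold 2 (reflect across v@5): 4 holes -> [(5, 4), (5, 5), (6, 4), (6, 5)]
Unfold 3 (reflect across h@4): 8 holes -> [(1, 4), (1, 5), (2, 4), (2, 5), (5, 4), (5, 5), (6, 4), (6, 5)]
Unfold 4 (reflect across v@6): 16 holes -> [(1, 4), (1, 5), (1, 6), (1, 7), (2, 4), (2, 5), (2, 6), (2, 7), (5, 4), (5, 5), (5, 6), (5, 7), (6, 4), (6, 5), (6, 6), (6, 7)]
Unfold 5 (reflect across v@4): 32 holes -> [(1, 0), (1, 1), (1, 2), (1, 3), (1, 4), (1, 5), (1, 6), (1, 7), (2, 0), (2, 1), (2, 2), (2, 3), (2, 4), (2, 5), (2, 6), (2, 7), (5, 0), (5, 1), (5, 2), (5, 3), (5, 4), (5, 5), (5, 6), (5, 7), (6, 0), (6, 1), (6, 2), (6, 3), (6, 4), (6, 5), (6, 6), (6, 7)]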